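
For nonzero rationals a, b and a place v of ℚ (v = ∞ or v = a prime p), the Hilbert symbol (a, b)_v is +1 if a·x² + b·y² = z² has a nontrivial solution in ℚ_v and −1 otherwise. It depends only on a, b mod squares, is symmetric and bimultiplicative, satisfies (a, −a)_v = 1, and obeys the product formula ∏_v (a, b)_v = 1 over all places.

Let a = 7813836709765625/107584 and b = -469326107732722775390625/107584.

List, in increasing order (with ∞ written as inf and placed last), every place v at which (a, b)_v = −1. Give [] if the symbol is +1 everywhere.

Mod squares: a ≡ 572033, b ≡ -105. Check v ∈ {∞, 2, 3, 5, 7, 11, 17, 19, 23, 41}.
v=11: a=11^3·(≡7), b=11^4·(≡1) mod 11; (7|11)=-1, (1|11)=+1; (−1)^{3·4·5}·(-1)^4·(+1)^3 = +1.
v=23: a=23^1·(≡9), b=23^2·(≡7) mod 23; (9|23)=+1, (7|23)=-1; (−1)^{1·2·11}·(+1)^2·(-1)^1 = -1.
v=2: v_2(a)=-6, v_2(b)=-6; units ≡ 1, 7 (mod 8); ε·ε+αω+βω = 0·1+-6·0+-6·0 ≡ 0  ⇒  (a,b)_2 = +1.
v=17: a=17^3·(≡7), b=17^4·(≡10) mod 17; (7|17)=-1, (10|17)=-1; (−1)^{3·4·8}·(-1)^4·(-1)^3 = -1.
v=5: a=5^8·(≡3), b=5^9·(≡1) mod 5; (3|5)=-1, (1|5)=+1; (−1)^{8·9·2}·(-1)^9·(+1)^8 = -1.
v=∞: 572033 > 0 and -105 < 0  ⇒  (a,b)_∞ = +1.
v=7: a=7^1·(≡2), b=7^3·(≡5) mod 7; (2|7)=+1, (5|7)=-1; (−1)^{1·3·3}·(+1)^3·(-1)^1 = +1.
v=3: a=3^0·(≡2), b=3^1·(≡1) mod 3; (2|3)=-1, (1|3)=+1; (−1)^{0·1·1}·(-1)^1·(+1)^0 = -1.
v=41: a=41^-2·(≡4), b=41^-2·(≡31) mod 41; (4|41)=+1, (31|41)=+1; (−1)^{-2·-2·20}·(+1)^-2·(+1)^-2 = +1.
v=19: a=19^1·(≡9), b=19^2·(≡17) mod 19; (9|19)=+1, (17|19)=+1; (−1)^{1·2·9}·(+1)^2·(+1)^1 = +1.
|Ram(572033, -105)| = 4, even; anisotropic at {3, 5, 17, 23}.

[3, 5, 17, 23]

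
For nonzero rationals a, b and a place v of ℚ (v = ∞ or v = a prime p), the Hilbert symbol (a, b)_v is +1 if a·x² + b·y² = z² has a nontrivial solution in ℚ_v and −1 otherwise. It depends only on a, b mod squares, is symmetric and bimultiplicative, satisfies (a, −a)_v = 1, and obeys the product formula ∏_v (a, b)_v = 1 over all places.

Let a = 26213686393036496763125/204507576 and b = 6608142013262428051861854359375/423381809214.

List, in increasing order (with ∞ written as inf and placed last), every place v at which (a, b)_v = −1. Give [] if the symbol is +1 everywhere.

Mod squares: a ≡ 8806, b ≡ 224434. Check v ∈ {∞, 2, 3, 5, 7, 13, 17, 19, 23, 31, 37, 41}.
v=23: a=23^0·(≡17), b=23^1·(≡3) mod 23; (17|23)=-1, (3|23)=+1; (−1)^{0·1·11}·(-1)^1·(+1)^0 = -1.
v=2: v_2(a)=-3, v_2(b)=-1; units ≡ 3, 1 (mod 8); ε·ε+αω+βω = 1·0+-3·0+-1·1 ≡ 1  ⇒  (a,b)_2 = -1.
v=19: a=19^2·(≡4), b=19^2·(≡16) mod 19; (4|19)=+1, (16|19)=+1; (−1)^{2·2·9}·(+1)^2·(+1)^2 = +1.
v=31: a=31^2·(≡5), b=31^2·(≡5) mod 31; (5|31)=+1, (5|31)=+1; (−1)^{2·2·15}·(+1)^2·(+1)^2 = +1.
v=41: a=41^2·(≡33), b=41^3·(≡31) mod 41; (33|41)=+1, (31|41)=+1; (−1)^{2·3·20}·(+1)^3·(+1)^2 = +1.
v=13: a=13^-2·(≡11), b=13^-4·(≡8) mod 13; (11|13)=-1, (8|13)=-1; (−1)^{-2·-4·6}·(-1)^-4·(-1)^-2 = +1.
v=5: a=5^4·(≡1), b=5^6·(≡1) mod 5; (1|5)=+1, (1|5)=+1; (−1)^{4·6·2}·(+1)^6·(+1)^4 = +1.
v=37: a=37^3·(≡36), b=37^4·(≡13) mod 37; (36|37)=+1, (13|37)=-1; (−1)^{3·4·18}·(+1)^4·(-1)^3 = -1.
v=∞: 8806 > 0 and 224434 > 0  ⇒  (a,b)_∞ = +1.
v=7: a=7^-5·(≡5), b=7^-7·(≡4) mod 7; (5|7)=-1, (4|7)=+1; (−1)^{-5·-7·3}·(-1)^-7·(+1)^-5 = +1.
v=3: a=3^-2·(≡1), b=3^-2·(≡1) mod 3; (1|3)=+1, (1|3)=+1; (−1)^{-2·-2·1}·(+1)^-2·(+1)^-2 = +1.
v=17: a=17^5·(≡1), b=17^7·(≡10) mod 17; (1|17)=+1, (10|17)=-1; (−1)^{5·7·8}·(+1)^7·(-1)^5 = -1.
|Ram(8806, 224434)| = 4, even; anisotropic at {2, 17, 23, 37}.

[2, 17, 23, 37]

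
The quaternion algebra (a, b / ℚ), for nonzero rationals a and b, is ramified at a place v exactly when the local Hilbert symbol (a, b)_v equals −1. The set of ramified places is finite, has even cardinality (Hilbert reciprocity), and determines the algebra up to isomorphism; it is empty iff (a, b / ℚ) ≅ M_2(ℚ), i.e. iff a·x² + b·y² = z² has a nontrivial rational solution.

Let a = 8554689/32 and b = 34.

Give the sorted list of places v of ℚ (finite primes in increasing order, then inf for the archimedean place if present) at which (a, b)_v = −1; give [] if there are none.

(a, b) ≡ (6578, 34) mod (ℚ^×)²; places V = {2, 3, 11, 13, 17, 23, ∞}.
(a,b)_23: α=1, u≡19; β=0, v≡11 (mod 23); (19|23)=-1, (11|23)=-1; sign (−1)^0·-1^0·-1^1 = -1.
(a,b)_13: α=1, u≡1; β=0, v≡8 (mod 13); (1|13)=+1, (8|13)=-1; sign (−1)^0·+1^0·-1^1 = -1.
(a,b)_11: α=1, u≡1; β=0, v≡1 (mod 11); (1|11)=+1, (1|11)=+1; sign (−1)^0·+1^0·+1^1 = +1.
(a,b)_3: α=2, u≡2; β=0, v≡1 (mod 3); (2|3)=-1, (1|3)=+1; sign (−1)^0·-1^0·+1^2 = +1.
(a,b)_2: α=-5, β=1; u≡1, v≡1 (mod 8); ε(u)ε(v)=0·0, αω(v)=-5·0, βω(u)=1·0; sum ≡ 0  ⇒  +1.
(a,b)_∞: sgn(6578)=+, sgn(34)=+, so +1.
(a,b)_17: α=2, u≡15; β=1, v≡2 (mod 17); (15|17)=+1, (2|17)=+1; sign (−1)^0·+1^1·+1^2 = +1.
Ram(6578, 34) = {13, 23}; no ℚ_13-point on the conic.

[13, 23]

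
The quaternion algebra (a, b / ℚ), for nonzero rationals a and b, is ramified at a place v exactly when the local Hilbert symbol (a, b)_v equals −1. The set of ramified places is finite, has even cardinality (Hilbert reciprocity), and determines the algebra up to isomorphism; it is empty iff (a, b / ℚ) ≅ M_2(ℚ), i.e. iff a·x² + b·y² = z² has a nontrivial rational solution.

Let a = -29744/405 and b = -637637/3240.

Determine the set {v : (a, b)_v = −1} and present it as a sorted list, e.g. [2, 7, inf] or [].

Mod squares: a ≡ -55, b ≡ -770. Check v ∈ {∞, 2, 3, 5, 7, 11, 13}.
v=13: a=13^2·(≡3), b=13^2·(≡12) mod 13; (3|13)=+1, (12|13)=+1; (−1)^{2·2·6}·(+1)^2·(+1)^2 = +1.
v=∞: -55 < 0 and -770 < 0  ⇒  (a,b)_∞ = -1.
v=7: a=7^0·(≡1), b=7^3·(≡4) mod 7; (1|7)=+1, (4|7)=+1; (−1)^{0·3·3}·(+1)^3·(+1)^0 = +1.
v=5: a=5^-1·(≡1), b=5^-1·(≡1) mod 5; (1|5)=+1, (1|5)=+1; (−1)^{-1·-1·2}·(+1)^-1·(+1)^-1 = +1.
v=2: v_2(a)=4, v_2(b)=-3; units ≡ 1, 7 (mod 8); ε·ε+αω+βω = 0·1+4·0+-3·0 ≡ 0  ⇒  (a,b)_2 = +1.
v=3: a=3^-4·(≡2), b=3^-4·(≡1) mod 3; (2|3)=-1, (1|3)=+1; (−1)^{-4·-4·1}·(-1)^-4·(+1)^-4 = +1.
v=11: a=11^1·(≡10), b=11^1·(≡6) mod 11; (10|11)=-1, (6|11)=-1; (−1)^{1·1·5}·(-1)^1·(-1)^1 = -1.
|Ram(-55, -770)| = 2, even; anisotropic at {11, ∞}.

[11, inf]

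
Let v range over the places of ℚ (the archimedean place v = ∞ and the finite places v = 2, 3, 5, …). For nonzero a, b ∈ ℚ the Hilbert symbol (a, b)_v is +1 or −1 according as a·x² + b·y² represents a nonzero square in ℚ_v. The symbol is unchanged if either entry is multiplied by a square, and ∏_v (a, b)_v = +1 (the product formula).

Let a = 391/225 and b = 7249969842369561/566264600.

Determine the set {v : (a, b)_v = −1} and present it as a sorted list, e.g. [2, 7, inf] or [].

Mod squares: a ≡ 391, b ≡ 643126. Check v ∈ {∞, 2, 3, 5, 11, 17, 19, 23, 29, 31, 37, 41}.
v=2: v_2(a)=0, v_2(b)=-3; units ≡ 7, 3 (mod 8); ε·ε+αω+βω = 1·1+0·1+-3·0 ≡ 1  ⇒  (a,b)_2 = -1.
v=31: a=31^0·(≡14), b=31^-1·(≡7) mod 31; (14|31)=+1, (7|31)=+1; (−1)^{0·-1·15}·(+1)^-1·(+1)^0 = +1.
v=5: a=5^-2·(≡4), b=5^-2·(≡4) mod 5; (4|5)=+1, (4|5)=+1; (−1)^{-2·-2·2}·(+1)^-2·(+1)^-2 = +1.
v=23: a=23^1·(≡15), b=23^-1·(≡5) mod 23; (15|23)=-1, (5|23)=-1; (−1)^{1·-1·11}·(-1)^-1·(-1)^1 = -1.
v=19: a=19^0·(≡9), b=19^-2·(≡12) mod 19; (9|19)=+1, (12|19)=-1; (−1)^{0·-2·9}·(+1)^-2·(-1)^0 = +1.
v=37: a=37^0·(≡7), b=37^2·(≡18) mod 37; (7|37)=+1, (18|37)=-1; (−1)^{0·2·18}·(+1)^2·(-1)^0 = +1.
v=29: a=29^0·(≡27), b=29^2·(≡16) mod 29; (27|29)=-1, (16|29)=+1; (−1)^{0·2·14}·(-1)^2·(+1)^0 = +1.
v=∞: 391 > 0 and 643126 > 0  ⇒  (a,b)_∞ = +1.
v=3: a=3^-2·(≡1), b=3^12·(≡1) mod 3; (1|3)=+1, (1|3)=+1; (−1)^{-2·12·1}·(+1)^12·(+1)^-2 = +1.
v=17: a=17^1·(≡10), b=17^2·(≡13) mod 17; (10|17)=-1, (13|17)=+1; (−1)^{1·2·8}·(-1)^2·(+1)^1 = +1.
v=41: a=41^0·(≡38), b=41^1·(≡15) mod 41; (38|41)=-1, (15|41)=-1; (−1)^{0·1·20}·(-1)^1·(-1)^0 = -1.
v=11: a=11^0·(≡10), b=11^-1·(≡4) mod 11; (10|11)=-1, (4|11)=+1; (−1)^{0·-1·5}·(-1)^-1·(+1)^0 = -1.
Ram(391, 643126) = {2, 11, 23, 41}; no ℚ_2-point on the conic.

[2, 11, 23, 41]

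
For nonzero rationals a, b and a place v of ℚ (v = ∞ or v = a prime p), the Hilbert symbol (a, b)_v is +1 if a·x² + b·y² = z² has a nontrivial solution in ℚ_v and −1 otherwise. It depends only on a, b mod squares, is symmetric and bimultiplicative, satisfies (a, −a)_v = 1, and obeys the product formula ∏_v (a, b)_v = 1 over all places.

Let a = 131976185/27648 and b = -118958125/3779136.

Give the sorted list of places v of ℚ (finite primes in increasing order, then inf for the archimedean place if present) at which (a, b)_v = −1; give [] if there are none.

[2, 3, 5, 23]

Mod squares: a ≡ 3795, b ≡ -13. Check v ∈ {∞, 2, 3, 5, 11, 13, 17, 19, 23}.
v=11: a=11^1·(≡5), b=11^4·(≡9) mod 11; (5|11)=+1, (9|11)=+1; (−1)^{1·4·5}·(+1)^4·(+1)^1 = +1.
v=3: a=3^-3·(≡2), b=3^-10·(≡2) mod 3; (2|3)=-1, (2|3)=-1; (−1)^{-3·-10·1}·(-1)^-10·(-1)^-3 = -1.
v=23: a=23^1·(≡16), b=23^0·(≡10) mod 23; (16|23)=+1, (10|23)=-1; (−1)^{1·0·11}·(+1)^0·(-1)^1 = -1.
v=17: a=17^2·(≡16), b=17^0·(≡2) mod 17; (16|17)=+1, (2|17)=+1; (−1)^{2·0·8}·(+1)^0·(+1)^2 = +1.
v=2: v_2(a)=-10, v_2(b)=-6; units ≡ 3, 3 (mod 8); ε·ε+αω+βω = 1·1+-10·1+-6·1 ≡ 1  ⇒  (a,b)_2 = -1.
v=13: a=13^0·(≡12), b=13^1·(≡1) mod 13; (12|13)=+1, (1|13)=+1; (−1)^{0·1·6}·(+1)^1·(+1)^0 = +1.
v=19: a=19^2·(≡2), b=19^0·(≡9) mod 19; (2|19)=-1, (9|19)=+1; (−1)^{2·0·9}·(-1)^0·(+1)^2 = +1.
v=∞: 3795 > 0 and -13 < 0  ⇒  (a,b)_∞ = +1.
v=5: a=5^1·(≡4), b=5^4·(≡2) mod 5; (4|5)=+1, (2|5)=-1; (−1)^{1·4·2}·(+1)^4·(-1)^1 = -1.
(3795, -13 / ℚ) ramifies at {2, 3, 5, 23}: a division algebra.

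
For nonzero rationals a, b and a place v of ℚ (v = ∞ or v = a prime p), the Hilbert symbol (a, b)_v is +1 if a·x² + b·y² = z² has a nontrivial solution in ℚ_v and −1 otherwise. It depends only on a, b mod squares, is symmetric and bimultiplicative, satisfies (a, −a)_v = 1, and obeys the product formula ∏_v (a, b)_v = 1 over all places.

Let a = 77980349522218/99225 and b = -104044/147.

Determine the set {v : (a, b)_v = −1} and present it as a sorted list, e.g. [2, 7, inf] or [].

[]

(a, b) ≡ (682, -57) mod (ℚ^×)²; places V = {2, 3, 5, 7, 11, 13, 19, 31, 37, ∞}.
(a,b)_2: α=1, β=2; u≡5, v≡7 (mod 8); ε(u)ε(v)=0·1, αω(v)=1·0, βω(u)=2·1; sum ≡ 0  ⇒  +1.
(a,b)_11: α=1, u≡6; β=0, v≡4 (mod 11); (6|11)=-1, (4|11)=+1; sign (−1)^0·-1^0·+1^1 = +1.
(a,b)_5: α=-2, u≡2; β=0, v≡3 (mod 5); (2|5)=-1, (3|5)=-1; sign (−1)^0·-1^0·-1^-2 = +1.
(a,b)_13: α=2, u≡7; β=0, v≡2 (mod 13); (7|13)=-1, (2|13)=-1; sign (−1)^0·-1^0·-1^2 = +1.
(a,b)_31: α=1, u≡22; β=0, v≡1 (mod 31); (22|31)=-1, (1|31)=+1; sign (−1)^0·-1^0·+1^1 = +1.
(a,b)_3: α=-4, u≡1; β=-1, v≡2 (mod 3); (1|3)=+1, (2|3)=-1; sign (−1)^0·+1^-1·-1^-4 = +1.
(a,b)_19: α=2, u≡6; β=1, v≡16 (mod 19); (6|19)=+1, (16|19)=+1; sign (−1)^0·+1^1·+1^2 = +1.
(a,b)_∞: sgn(682)=+, sgn(-57)=−, so +1.
(a,b)_7: α=-2, u≡5; β=-2, v≡6 (mod 7); (5|7)=-1, (6|7)=-1; sign (−1)^0·-1^-2·-1^-2 = +1.
(a,b)_37: α=4, u≡3; β=2, v≡2 (mod 37); (3|37)=+1, (2|37)=-1; sign (−1)^0·+1^2·-1^4 = +1.
Every local symbol is +1, so the conic 682·x² + -57·y² = z² has ℚ_v-points for all v and hence a ℚ-point; (a, b / ℚ) ≅ M_2(ℚ).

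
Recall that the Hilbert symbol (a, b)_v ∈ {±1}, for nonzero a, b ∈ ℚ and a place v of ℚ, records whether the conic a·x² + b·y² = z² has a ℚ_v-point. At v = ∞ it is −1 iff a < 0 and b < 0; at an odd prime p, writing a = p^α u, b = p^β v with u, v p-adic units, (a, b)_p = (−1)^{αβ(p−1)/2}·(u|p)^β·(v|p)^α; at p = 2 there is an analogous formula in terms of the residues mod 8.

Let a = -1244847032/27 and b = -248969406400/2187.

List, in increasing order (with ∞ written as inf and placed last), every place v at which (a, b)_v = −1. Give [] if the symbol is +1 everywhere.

[13, inf]

Mod squares: a ≡ -14586, b ≡ -7293. Check v ∈ {∞, 2, 3, 5, 11, 13, 17, 23}.
v=13: a=13^1·(≡3), b=13^1·(≡5) mod 13; (3|13)=+1, (5|13)=-1; (−1)^{1·1·6}·(+1)^1·(-1)^1 = -1.
v=∞: -14586 < 0 and -7293 < 0  ⇒  (a,b)_∞ = -1.
v=17: a=17^1·(≡15), b=17^1·(≡15) mod 17; (15|17)=+1, (15|17)=+1; (−1)^{1·1·8}·(+1)^1·(+1)^1 = +1.
v=23: a=23^2·(≡15), b=23^2·(≡20) mod 23; (15|23)=-1, (20|23)=-1; (−1)^{2·2·11}·(-1)^2·(-1)^2 = +1.
v=3: a=3^-3·(≡1), b=3^-7·(≡2) mod 3; (1|3)=+1, (2|3)=-1; (−1)^{-3·-7·1}·(+1)^-7·(-1)^-3 = +1.
v=11: a=11^3·(≡5), b=11^3·(≡8) mod 11; (5|11)=+1, (8|11)=-1; (−1)^{3·3·5}·(+1)^3·(-1)^3 = +1.
v=2: v_2(a)=3, v_2(b)=6; units ≡ 3, 3 (mod 8); ε·ε+αω+βω = 1·1+3·1+6·1 ≡ 0  ⇒  (a,b)_2 = +1.
v=5: a=5^0·(≡4), b=5^2·(≡2) mod 5; (4|5)=+1, (2|5)=-1; (−1)^{0·2·2}·(+1)^2·(-1)^0 = +1.
|Ram(-14586, -7293)| = 2, even; anisotropic at {13, ∞}.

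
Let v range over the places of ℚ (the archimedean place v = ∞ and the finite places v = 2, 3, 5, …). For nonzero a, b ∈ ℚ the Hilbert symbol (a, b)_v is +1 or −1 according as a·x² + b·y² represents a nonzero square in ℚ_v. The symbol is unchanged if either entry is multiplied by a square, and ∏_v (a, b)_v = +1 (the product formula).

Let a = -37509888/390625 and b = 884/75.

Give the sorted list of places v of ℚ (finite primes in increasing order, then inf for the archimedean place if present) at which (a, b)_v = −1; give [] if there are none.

Mod squares: a ≡ -3, b ≡ 663. Check v ∈ {∞, 2, 3, 5, 13, 17}.
v=5: a=5^-8·(≡2), b=5^-2·(≡3) mod 5; (2|5)=-1, (3|5)=-1; (−1)^{-8·-2·2}·(-1)^-2·(-1)^-8 = +1.
v=13: a=13^2·(≡10), b=13^1·(≡12) mod 13; (10|13)=+1, (12|13)=+1; (−1)^{2·1·6}·(+1)^1·(+1)^2 = +1.
v=∞: -3 < 0 and 663 > 0  ⇒  (a,b)_∞ = +1.
v=17: a=17^2·(≡14), b=17^1·(≡5) mod 17; (14|17)=-1, (5|17)=-1; (−1)^{2·1·8}·(-1)^1·(-1)^2 = -1.
v=3: a=3^1·(≡2), b=3^-1·(≡2) mod 3; (2|3)=-1, (2|3)=-1; (−1)^{1·-1·1}·(-1)^-1·(-1)^1 = -1.
v=2: v_2(a)=8, v_2(b)=2; units ≡ 5, 7 (mod 8); ε·ε+αω+βω = 0·1+8·0+2·1 ≡ 0  ⇒  (a,b)_2 = +1.
(-3, 663 / ℚ) ramifies at {3, 17}: a division algebra.

[3, 17]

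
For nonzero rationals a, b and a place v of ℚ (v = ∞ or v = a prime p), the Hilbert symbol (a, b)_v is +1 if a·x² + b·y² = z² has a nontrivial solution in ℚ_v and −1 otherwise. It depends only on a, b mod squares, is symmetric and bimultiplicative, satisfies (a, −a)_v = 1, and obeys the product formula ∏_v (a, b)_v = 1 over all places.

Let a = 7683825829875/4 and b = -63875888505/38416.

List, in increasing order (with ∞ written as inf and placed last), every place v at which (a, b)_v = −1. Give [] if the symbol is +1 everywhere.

[2, 3, 13, 29]

Mod squares: a ≡ 195, b ≡ -69745. Check v ∈ {∞, 2, 3, 5, 7, 11, 13, 29, 37}.
v=29: a=29^2·(≡27), b=29^3·(≡19) mod 29; (27|29)=-1, (19|29)=-1; (−1)^{2·3·14}·(-1)^3·(-1)^2 = -1.
v=3: a=3^1·(≡2), b=3^2·(≡2) mod 3; (2|3)=-1, (2|3)=-1; (−1)^{1·2·1}·(-1)^2·(-1)^1 = -1.
v=∞: 195 > 0 and -69745 < 0  ⇒  (a,b)_∞ = +1.
v=13: a=13^1·(≡6), b=13^1·(≡9) mod 13; (6|13)=-1, (9|13)=+1; (−1)^{1·1·6}·(-1)^1·(+1)^1 = -1.
v=7: a=7^0·(≡5), b=7^-4·(≡6) mod 7; (5|7)=-1, (6|7)=-1; (−1)^{0·-4·3}·(-1)^-4·(-1)^0 = +1.
v=2: v_2(a)=-2, v_2(b)=-4; units ≡ 3, 7 (mod 8); ε·ε+αω+βω = 1·1+-2·0+-4·1 ≡ 1  ⇒  (a,b)_2 = -1.
v=11: a=11^0·(≡2), b=11^2·(≡7) mod 11; (2|11)=-1, (7|11)=-1; (−1)^{0·2·5}·(-1)^2·(-1)^0 = +1.
v=5: a=5^3·(≡1), b=5^1·(≡4) mod 5; (1|5)=+1, (4|5)=+1; (−1)^{3·1·2}·(+1)^1·(+1)^3 = +1.
v=37: a=37^4·(≡4), b=37^1·(≡5) mod 37; (4|37)=+1, (5|37)=-1; (−1)^{4·1·18}·(+1)^1·(-1)^4 = +1.
Ram(195, -69745) = {2, 3, 13, 29}; no ℚ_2-point on the conic.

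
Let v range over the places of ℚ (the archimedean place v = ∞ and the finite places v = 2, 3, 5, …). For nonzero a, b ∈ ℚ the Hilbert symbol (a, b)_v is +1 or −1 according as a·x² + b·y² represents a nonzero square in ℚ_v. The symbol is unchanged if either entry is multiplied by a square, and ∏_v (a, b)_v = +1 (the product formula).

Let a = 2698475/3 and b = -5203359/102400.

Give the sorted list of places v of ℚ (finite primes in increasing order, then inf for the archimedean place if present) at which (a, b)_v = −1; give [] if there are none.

[13, 23]

(a, b) ≡ (897, -1311) mod (ℚ^×)²; places V = {2, 3, 5, 7, 13, 19, 23, ∞}.
(a,b)_7: α=0, u≡1; β=2, v≡5 (mod 7); (1|7)=+1, (5|7)=-1; sign (−1)^0·+1^2·-1^0 = +1.
(a,b)_23: α=1, u≡16; β=1, v≡16 (mod 23); (16|23)=+1, (16|23)=+1; sign (−1)^1·+1^1·+1^1 = -1.
(a,b)_3: α=-1, u≡2; β=5, v≡1 (mod 3); (2|3)=-1, (1|3)=+1; sign (−1)^1·-1^5·+1^-1 = +1.
(a,b)_2: α=0, β=-12; u≡1, v≡1 (mod 8); ε(u)ε(v)=0·0, αω(v)=0·0, βω(u)=-12·0; sum ≡ 0  ⇒  +1.
(a,b)_∞: sgn(897)=+, sgn(-1311)=−, so +1.
(a,b)_13: α=1, u≡10; β=0, v≡5 (mod 13); (10|13)=+1, (5|13)=-1; sign (−1)^0·+1^0·-1^1 = -1.
(a,b)_19: α=2, u≡9; β=1, v≡9 (mod 19); (9|19)=+1, (9|19)=+1; sign (−1)^0·+1^1·+1^2 = +1.
(a,b)_5: α=2, u≡3; β=-2, v≡1 (mod 5); (3|5)=-1, (1|5)=+1; sign (−1)^0·-1^-2·+1^2 = +1.
|Ram(897, -1311)| = 2, even; anisotropic at {13, 23}.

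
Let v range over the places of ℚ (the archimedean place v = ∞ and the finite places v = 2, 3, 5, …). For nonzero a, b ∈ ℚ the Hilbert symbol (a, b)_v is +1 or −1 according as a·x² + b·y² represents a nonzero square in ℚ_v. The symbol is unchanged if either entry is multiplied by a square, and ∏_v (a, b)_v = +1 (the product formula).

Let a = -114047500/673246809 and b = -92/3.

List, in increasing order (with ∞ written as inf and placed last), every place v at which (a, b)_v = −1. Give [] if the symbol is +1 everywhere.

[3, inf]

Mod squares: a ≡ -19, b ≡ -69. Check v ∈ {∞, 2, 3, 5, 7, 19, 23, 31}.
v=∞: -19 < 0 and -69 < 0  ⇒  (a,b)_∞ = -1.
v=31: a=31^-4·(≡24), b=31^0·(≡21) mod 31; (24|31)=-1, (21|31)=-1; (−1)^{-4·0·15}·(-1)^0·(-1)^-4 = +1.
v=7: a=7^4·(≡4), b=7^0·(≡2) mod 7; (4|7)=+1, (2|7)=+1; (−1)^{4·0·3}·(+1)^0·(+1)^4 = +1.
v=19: a=19^1·(≡12), b=19^0·(≡1) mod 19; (12|19)=-1, (1|19)=+1; (−1)^{1·0·9}·(-1)^0·(+1)^1 = +1.
v=23: a=23^0·(≡18), b=23^1·(≡14) mod 23; (18|23)=+1, (14|23)=-1; (−1)^{0·1·11}·(+1)^1·(-1)^0 = +1.
v=5: a=5^4·(≡1), b=5^0·(≡1) mod 5; (1|5)=+1, (1|5)=+1; (−1)^{4·0·2}·(+1)^0·(+1)^4 = +1.
v=2: v_2(a)=2, v_2(b)=2; units ≡ 5, 3 (mod 8); ε·ε+αω+βω = 0·1+2·1+2·1 ≡ 0  ⇒  (a,b)_2 = +1.
v=3: a=3^-6·(≡2), b=3^-1·(≡1) mod 3; (2|3)=-1, (1|3)=+1; (−1)^{-6·-1·1}·(-1)^-1·(+1)^-6 = -1.
Ram(-19, -69) = {3, ∞}; no ℚ_3-point on the conic.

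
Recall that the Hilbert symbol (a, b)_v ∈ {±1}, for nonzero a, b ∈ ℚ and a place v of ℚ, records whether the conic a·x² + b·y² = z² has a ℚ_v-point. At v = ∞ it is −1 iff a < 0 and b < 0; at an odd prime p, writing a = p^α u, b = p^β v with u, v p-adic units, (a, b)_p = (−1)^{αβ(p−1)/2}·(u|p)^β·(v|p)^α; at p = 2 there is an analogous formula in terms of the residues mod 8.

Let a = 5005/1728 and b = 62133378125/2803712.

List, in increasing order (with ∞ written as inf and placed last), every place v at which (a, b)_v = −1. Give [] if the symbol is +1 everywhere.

[7, 11]

Mod squares: a ≡ 15015, b ≡ 10. Check v ∈ {∞, 2, 3, 5, 7, 11, 13, 37}.
v=3: a=3^-3·(≡1), b=3^0·(≡1) mod 3; (1|3)=+1, (1|3)=+1; (−1)^{-3·0·1}·(+1)^0·(+1)^-3 = +1.
v=∞: 15015 > 0 and 10 > 0  ⇒  (a,b)_∞ = +1.
v=7: a=7^1·(≡6), b=7^6·(≡5) mod 7; (6|7)=-1, (5|7)=-1; (−1)^{1·6·3}·(-1)^6·(-1)^1 = -1.
v=2: v_2(a)=-6, v_2(b)=-11; units ≡ 7, 5 (mod 8); ε·ε+αω+βω = 1·0+-6·1+-11·0 ≡ 0  ⇒  (a,b)_2 = +1.
v=37: a=37^0·(≡26), b=37^-2·(≡11) mod 37; (26|37)=+1, (11|37)=+1; (−1)^{0·-2·18}·(+1)^-2·(+1)^0 = +1.
v=13: a=13^1·(≡5), b=13^2·(≡4) mod 13; (5|13)=-1, (4|13)=+1; (−1)^{1·2·6}·(-1)^2·(+1)^1 = +1.
v=11: a=11^1·(≡4), b=11^0·(≡6) mod 11; (4|11)=+1, (6|11)=-1; (−1)^{1·0·5}·(+1)^0·(-1)^1 = -1.
v=5: a=5^1·(≡2), b=5^5·(≡3) mod 5; (2|5)=-1, (3|5)=-1; (−1)^{1·5·2}·(-1)^5·(-1)^1 = +1.
Ram(15015, 10) = {7, 11}; no ℚ_7-point on the conic.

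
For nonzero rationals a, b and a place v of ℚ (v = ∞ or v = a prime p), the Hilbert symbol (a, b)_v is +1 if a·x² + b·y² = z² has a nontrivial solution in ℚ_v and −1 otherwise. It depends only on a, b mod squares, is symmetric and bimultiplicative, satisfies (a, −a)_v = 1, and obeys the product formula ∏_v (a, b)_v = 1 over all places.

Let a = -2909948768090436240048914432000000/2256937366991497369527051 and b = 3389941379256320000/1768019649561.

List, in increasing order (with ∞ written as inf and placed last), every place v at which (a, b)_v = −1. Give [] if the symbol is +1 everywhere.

(a, b) ≡ (-253, 2) mod (ℚ^×)²; places V = {2, 3, 5, 7, 11, 19, 23, 29, 31, 37, ∞}.
(a,b)_2: α=26, β=15; u≡3, v≡1 (mod 8); ε(u)ε(v)=1·0, αω(v)=26·0, βω(u)=15·1; sum ≡ 1  ⇒  -1.
(a,b)_19: α=6, u≡12; β=4, v≡15 (mod 19); (12|19)=-1, (15|19)=-1; sign (−1)^0·-1^4·-1^6 = +1.
(a,b)_37: α=-4, u≡6; β=-2, v≡14 (mod 37); (6|37)=-1, (14|37)=-1; sign (−1)^0·-1^-2·-1^-4 = +1.
(a,b)_31: α=-2, u≡17; β=0, v≡20 (mod 31); (17|31)=-1, (20|31)=+1; sign (−1)^0·-1^0·+1^-2 = +1.
(a,b)_∞: sgn(-253)=−, sgn(2)=+, so +1.
(a,b)_5: α=6, u≡2; β=4, v≡2 (mod 5); (2|5)=-1, (2|5)=-1; sign (−1)^0·-1^4·-1^6 = +1.
(a,b)_29: α=2, u≡15; β=0, v≡14 (mod 29); (15|29)=-1, (14|29)=-1; sign (−1)^0·-1^0·-1^2 = +1.
(a,b)_3: α=-12, u≡2; β=-6, v≡2 (mod 3); (2|3)=-1, (2|3)=-1; sign (−1)^0·-1^-6·-1^-12 = +1.
(a,b)_23: α=3, u≡1; β=2, v≡1 (mod 23); (1|23)=+1, (1|23)=+1; sign (−1)^0·+1^2·+1^3 = +1.
(a,b)_11: α=-9, u≡7; β=-6, v≡6 (mod 11); (7|11)=-1, (6|11)=-1; sign (−1)^0·-1^-6·-1^-9 = -1.
(a,b)_7: α=8, u≡6; β=4, v≡4 (mod 7); (6|7)=-1, (4|7)=+1; sign (−1)^0·-1^4·+1^8 = +1.
(-253, 2 / ℚ) ramifies at {2, 11}: a division algebra.

[2, 11]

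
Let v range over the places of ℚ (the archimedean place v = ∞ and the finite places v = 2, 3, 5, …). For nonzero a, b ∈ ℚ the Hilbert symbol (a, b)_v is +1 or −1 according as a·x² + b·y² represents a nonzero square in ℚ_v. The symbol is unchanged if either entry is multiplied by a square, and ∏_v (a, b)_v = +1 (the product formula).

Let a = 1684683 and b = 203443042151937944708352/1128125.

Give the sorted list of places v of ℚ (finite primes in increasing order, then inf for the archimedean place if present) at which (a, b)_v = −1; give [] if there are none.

(a, b) ≡ (1547, 65) mod (ℚ^×)²; places V = {2, 3, 5, 7, 11, 13, 17, 19, ∞}.
(a,b)_3: α=2, u≡2; β=6, v≡2 (mod 3); (2|3)=-1, (2|3)=-1; sign (−1)^0·-1^6·-1^2 = +1.
(a,b)_13: α=1, u≡7; β=5, v≡5 (mod 13); (7|13)=-1, (5|13)=-1; sign (−1)^0·-1^5·-1^1 = +1.
(a,b)_17: α=1, u≡6; β=4, v≡12 (mod 17); (6|17)=-1, (12|17)=-1; sign (−1)^0·-1^4·-1^1 = -1.
(a,b)_11: α=2, u≡8; β=4, v≡6 (mod 11); (8|11)=-1, (6|11)=-1; sign (−1)^0·-1^4·-1^2 = +1.
(a,b)_2: α=0, β=8; u≡3, v≡1 (mod 8); ε(u)ε(v)=1·0, αω(v)=0·0, βω(u)=8·1; sum ≡ 0  ⇒  +1.
(a,b)_5: α=0, u≡3; β=-5, v≡2 (mod 5); (3|5)=-1, (2|5)=-1; sign (−1)^0·-1^-5·-1^0 = -1.
(a,b)_7: α=1, u≡2; β=4, v≡4 (mod 7); (2|7)=+1, (4|7)=+1; sign (−1)^0·+1^4·+1^1 = +1.
(a,b)_19: α=0, u≡10; β=-2, v≡10 (mod 19); (10|19)=-1, (10|19)=-1; sign (−1)^0·-1^-2·-1^0 = +1.
(a,b)_∞: sgn(1547)=+, sgn(65)=+, so +1.
(1547, 65 / ℚ) ramifies at {5, 17}: a division algebra.

[5, 17]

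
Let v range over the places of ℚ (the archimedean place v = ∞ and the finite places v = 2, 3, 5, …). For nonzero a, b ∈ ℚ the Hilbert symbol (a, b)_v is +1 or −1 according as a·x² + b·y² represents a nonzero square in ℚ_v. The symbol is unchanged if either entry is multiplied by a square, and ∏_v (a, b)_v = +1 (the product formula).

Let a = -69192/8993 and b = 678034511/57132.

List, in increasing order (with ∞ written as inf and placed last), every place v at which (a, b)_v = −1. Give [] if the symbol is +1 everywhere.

Mod squares: a ≡ -34, b ≡ 357. Check v ∈ {∞, 2, 3, 7, 11, 17, 23, 31}.
v=17: a=17^-1·(≡16), b=17^1·(≡13) mod 17; (16|17)=+1, (13|17)=+1; (−1)^{-1·1·8}·(+1)^1·(+1)^-1 = +1.
v=23: a=23^-2·(≡9), b=23^-2·(≡12) mod 23; (9|23)=+1, (12|23)=+1; (−1)^{-2·-2·11}·(+1)^-2·(+1)^-2 = +1.
v=∞: -34 < 0 and 357 > 0  ⇒  (a,b)_∞ = +1.
v=7: a=7^0·(≡2), b=7^3·(≡1) mod 7; (2|7)=+1, (1|7)=+1; (−1)^{0·3·3}·(+1)^3·(+1)^0 = +1.
v=3: a=3^2·(≡2), b=3^-3·(≡2) mod 3; (2|3)=-1, (2|3)=-1; (−1)^{2·-3·1}·(-1)^-3·(-1)^2 = -1.
v=2: v_2(a)=3, v_2(b)=-2; units ≡ 7, 5 (mod 8); ε·ε+αω+βω = 1·0+3·1+-2·0 ≡ 1  ⇒  (a,b)_2 = -1.
v=31: a=31^2·(≡7), b=31^2·(≡9) mod 31; (7|31)=+1, (9|31)=+1; (−1)^{2·2·15}·(+1)^2·(+1)^2 = +1.
v=11: a=11^0·(≡7), b=11^2·(≡9) mod 11; (7|11)=-1, (9|11)=+1; (−1)^{0·2·5}·(-1)^2·(+1)^0 = +1.
|Ram(-34, 357)| = 2, even; anisotropic at {2, 3}.

[2, 3]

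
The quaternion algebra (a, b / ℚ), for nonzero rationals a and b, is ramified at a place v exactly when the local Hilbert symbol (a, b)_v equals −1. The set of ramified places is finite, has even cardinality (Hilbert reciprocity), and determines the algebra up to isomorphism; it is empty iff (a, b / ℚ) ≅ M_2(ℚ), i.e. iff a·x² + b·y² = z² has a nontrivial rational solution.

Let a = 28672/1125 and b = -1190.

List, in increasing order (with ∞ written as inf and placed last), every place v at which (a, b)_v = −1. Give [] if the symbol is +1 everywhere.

Mod squares: a ≡ 35, b ≡ -1190. Check v ∈ {∞, 2, 3, 5, 7, 17}.
v=∞: 35 > 0 and -1190 < 0  ⇒  (a,b)_∞ = +1.
v=17: a=17^0·(≡9), b=17^1·(≡15) mod 17; (9|17)=+1, (15|17)=+1; (−1)^{0·1·8}·(+1)^1·(+1)^0 = +1.
v=7: a=7^1·(≡3), b=7^1·(≡5) mod 7; (3|7)=-1, (5|7)=-1; (−1)^{1·1·3}·(-1)^1·(-1)^1 = -1.
v=3: a=3^-2·(≡2), b=3^0·(≡1) mod 3; (2|3)=-1, (1|3)=+1; (−1)^{-2·0·1}·(-1)^0·(+1)^-2 = +1.
v=2: v_2(a)=12, v_2(b)=1; units ≡ 3, 5 (mod 8); ε·ε+αω+βω = 1·0+12·1+1·1 ≡ 1  ⇒  (a,b)_2 = -1.
v=5: a=5^-3·(≡3), b=5^1·(≡2) mod 5; (3|5)=-1, (2|5)=-1; (−1)^{-3·1·2}·(-1)^1·(-1)^-3 = +1.
|Ram(35, -1190)| = 2, even; anisotropic at {2, 7}.

[2, 7]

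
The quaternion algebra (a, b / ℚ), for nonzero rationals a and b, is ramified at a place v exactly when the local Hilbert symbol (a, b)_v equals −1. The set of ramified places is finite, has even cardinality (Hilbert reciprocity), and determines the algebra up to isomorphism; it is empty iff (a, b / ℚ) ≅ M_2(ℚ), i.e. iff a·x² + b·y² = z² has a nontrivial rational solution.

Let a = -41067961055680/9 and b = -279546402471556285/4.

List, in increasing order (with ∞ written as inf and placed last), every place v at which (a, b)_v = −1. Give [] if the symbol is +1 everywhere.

Mod squares: a ≡ -3951055, b ≡ -1472965. Check v ∈ {∞, 2, 3, 5, 13, 17, 23, 31, 43, 47}.
v=∞: -3951055 < 0 and -1472965 < 0  ⇒  (a,b)_∞ = -1.
v=23: a=23^1·(≡1), b=23^2·(≡13) mod 23; (1|23)=+1, (13|23)=+1; (−1)^{1·2·11}·(+1)^2·(+1)^1 = +1.
v=17: a=17^1·(≡2), b=17^1·(≡1) mod 17; (2|17)=+1, (1|17)=+1; (−1)^{1·1·8}·(+1)^1·(+1)^1 = +1.
v=31: a=31^2·(≡4), b=31^3·(≡14) mod 31; (4|31)=+1, (14|31)=+1; (−1)^{2·3·15}·(+1)^3·(+1)^2 = +1.
v=43: a=43^1·(≡15), b=43^1·(≡13) mod 43; (15|43)=+1, (13|43)=+1; (−1)^{1·1·21}·(+1)^1·(+1)^1 = -1.
v=13: a=13^2·(≡1), b=13^3·(≡10) mod 13; (1|13)=+1, (10|13)=+1; (−1)^{2·3·6}·(+1)^3·(+1)^2 = +1.
v=3: a=3^-2·(≡2), b=3^0·(≡2) mod 3; (2|3)=-1, (2|3)=-1; (−1)^{-2·0·1}·(-1)^0·(-1)^-2 = +1.
v=2: v_2(a)=6, v_2(b)=-2; units ≡ 1, 3 (mod 8); ε·ε+αω+βω = 0·1+6·1+-2·0 ≡ 0  ⇒  (a,b)_2 = +1.
v=47: a=47^1·(≡17), b=47^2·(≡46) mod 47; (17|47)=+1, (46|47)=-1; (−1)^{1·2·23}·(+1)^2·(-1)^1 = -1.
v=5: a=5^1·(≡1), b=5^1·(≡2) mod 5; (1|5)=+1, (2|5)=-1; (−1)^{1·1·2}·(+1)^1·(-1)^1 = -1.
|Ram(-3951055, -1472965)| = 4, even; anisotropic at {5, 43, 47, ∞}.

[5, 43, 47, inf]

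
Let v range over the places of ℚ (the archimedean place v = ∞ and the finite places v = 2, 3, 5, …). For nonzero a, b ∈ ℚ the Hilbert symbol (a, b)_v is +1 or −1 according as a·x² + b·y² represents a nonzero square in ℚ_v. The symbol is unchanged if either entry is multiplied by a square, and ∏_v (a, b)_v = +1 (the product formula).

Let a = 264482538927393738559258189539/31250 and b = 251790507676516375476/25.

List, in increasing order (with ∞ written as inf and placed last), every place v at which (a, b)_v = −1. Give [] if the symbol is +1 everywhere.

[2, 11, 29, 31]

Mod squares: a ≡ 5913622, b ≡ 29. Check v ∈ {∞, 2, 3, 5, 7, 11, 13, 23, 29, 31}.
v=31: a=31^3·(≡2), b=31^2·(≡13) mod 31; (2|31)=+1, (13|31)=-1; (−1)^{3·2·15}·(+1)^2·(-1)^3 = -1.
v=7: a=7^4·(≡2), b=7^2·(≡1) mod 7; (2|7)=+1, (1|7)=+1; (−1)^{4·2·3}·(+1)^2·(+1)^4 = +1.
v=3: a=3^6·(≡1), b=3^6·(≡2) mod 3; (1|3)=+1, (2|3)=-1; (−1)^{6·6·1}·(+1)^6·(-1)^6 = +1.
v=11: a=11^1·(≡2), b=11^0·(≡10) mod 11; (2|11)=-1, (10|11)=-1; (−1)^{1·0·5}·(-1)^0·(-1)^1 = -1.
v=2: v_2(a)=-1, v_2(b)=2; units ≡ 3, 5 (mod 8); ε·ε+αω+βω = 1·0+-1·1+2·1 ≡ 1  ⇒  (a,b)_2 = -1.
v=13: a=13^3·(≡5), b=13^2·(≡3) mod 13; (5|13)=-1, (3|13)=+1; (−1)^{3·2·6}·(-1)^2·(+1)^3 = +1.
v=∞: 5913622 > 0 and 29 > 0  ⇒  (a,b)_∞ = +1.
v=5: a=5^-6·(≡2), b=5^-2·(≡1) mod 5; (2|5)=-1, (1|5)=+1; (−1)^{-6·-2·2}·(-1)^-2·(+1)^-6 = +1.
v=29: a=29^7·(≡8), b=29^5·(≡6) mod 29; (8|29)=-1, (6|29)=+1; (−1)^{7·5·14}·(-1)^5·(+1)^7 = -1.
v=23: a=23^3·(≡17), b=23^2·(≡2) mod 23; (17|23)=-1, (2|23)=+1; (−1)^{3·2·11}·(-1)^2·(+1)^3 = +1.
Ram(5913622, 29) = {2, 11, 29, 31}; no ℚ_2-point on the conic.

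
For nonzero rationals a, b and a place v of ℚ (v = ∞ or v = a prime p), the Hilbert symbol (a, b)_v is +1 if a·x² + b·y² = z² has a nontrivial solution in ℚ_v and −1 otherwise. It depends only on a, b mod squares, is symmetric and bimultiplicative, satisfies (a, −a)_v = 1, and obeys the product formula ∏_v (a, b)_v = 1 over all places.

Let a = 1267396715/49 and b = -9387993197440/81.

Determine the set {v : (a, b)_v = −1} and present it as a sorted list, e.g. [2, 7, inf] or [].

Mod squares: a ≡ 2395835, b ≡ -1212292510. Check v ∈ {∞, 2, 3, 5, 7, 11, 13, 23, 29, 31, 41}.
v=23: a=23^2·(≡21), b=23^1·(≡15) mod 23; (21|23)=-1, (15|23)=-1; (−1)^{2·1·11}·(-1)^1·(-1)^2 = -1.
v=29: a=29^1·(≡24), b=29^1·(≡16) mod 29; (24|29)=+1, (16|29)=+1; (−1)^{1·1·14}·(+1)^1·(+1)^1 = +1.
v=31: a=31^1·(≡14), b=31^1·(≡21) mod 31; (14|31)=+1, (21|31)=-1; (−1)^{1·1·15}·(+1)^1·(-1)^1 = +1.
v=7: a=7^-2·(≡4), b=7^0·(≡6) mod 7; (4|7)=+1, (6|7)=-1; (−1)^{-2·0·3}·(+1)^0·(-1)^-2 = +1.
v=11: a=11^0·(≡7), b=11^3·(≡2) mod 11; (7|11)=-1, (2|11)=-1; (−1)^{0·3·5}·(-1)^3·(-1)^0 = -1.
v=41: a=41^1·(≡36), b=41^1·(≡38) mod 41; (36|41)=+1, (38|41)=-1; (−1)^{1·1·20}·(+1)^1·(-1)^1 = -1.
v=5: a=5^1·(≡2), b=5^1·(≡2) mod 5; (2|5)=-1, (2|5)=-1; (−1)^{1·1·2}·(-1)^1·(-1)^1 = +1.
v=∞: 2395835 > 0 and -1212292510 < 0  ⇒  (a,b)_∞ = +1.
v=13: a=13^1·(≡5), b=13^1·(≡8) mod 13; (5|13)=-1, (8|13)=-1; (−1)^{1·1·6}·(-1)^1·(-1)^1 = +1.
v=3: a=3^0·(≡2), b=3^-4·(≡2) mod 3; (2|3)=-1, (2|3)=-1; (−1)^{0·-4·1}·(-1)^-4·(-1)^0 = +1.
v=2: v_2(a)=0, v_2(b)=7; units ≡ 3, 1 (mod 8); ε·ε+αω+βω = 1·0+0·0+7·1 ≡ 1  ⇒  (a,b)_2 = -1.
|Ram(2395835, -1212292510)| = 4, even; anisotropic at {2, 11, 23, 41}.

[2, 11, 23, 41]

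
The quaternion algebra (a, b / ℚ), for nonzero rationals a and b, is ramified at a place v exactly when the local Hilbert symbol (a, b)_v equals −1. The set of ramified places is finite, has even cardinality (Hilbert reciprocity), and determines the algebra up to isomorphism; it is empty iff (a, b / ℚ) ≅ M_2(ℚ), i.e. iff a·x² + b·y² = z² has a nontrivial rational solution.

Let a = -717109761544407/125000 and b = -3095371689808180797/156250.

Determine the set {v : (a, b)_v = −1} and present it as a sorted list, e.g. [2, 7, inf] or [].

Mod squares: a ≡ -7854, b ≡ -1330. Check v ∈ {∞, 2, 3, 5, 7, 11, 17, 19}.
v=2: v_2(a)=-3, v_2(b)=-1; units ≡ 1, 7 (mod 8); ε·ε+αω+βω = 0·1+-3·0+-1·0 ≡ 0  ⇒  (a,b)_2 = +1.
v=3: a=3^7·(≡1), b=3^8·(≡2) mod 3; (1|3)=+1, (2|3)=-1; (−1)^{7·8·1}·(+1)^8·(-1)^7 = -1.
v=17: a=17^3·(≡3), b=17^4·(≡15) mod 17; (3|17)=-1, (15|17)=+1; (−1)^{3·4·8}·(-1)^4·(+1)^3 = +1.
v=19: a=19^2·(≡2), b=19^3·(≡17) mod 19; (2|19)=-1, (17|19)=+1; (−1)^{2·3·9}·(-1)^3·(+1)^2 = -1.
v=5: a=5^-6·(≡1), b=5^-7·(≡4) mod 5; (1|5)=+1, (4|5)=+1; (−1)^{-6·-7·2}·(+1)^-7·(+1)^-6 = +1.
v=11: a=11^1·(≡4), b=11^0·(≡5) mod 11; (4|11)=+1, (5|11)=+1; (−1)^{1·0·5}·(+1)^0·(+1)^1 = +1.
v=7: a=7^5·(≡6), b=7^7·(≡5) mod 7; (6|7)=-1, (5|7)=-1; (−1)^{5·7·3}·(-1)^7·(-1)^5 = -1.
v=∞: -7854 < 0 and -1330 < 0  ⇒  (a,b)_∞ = -1.
|Ram(-7854, -1330)| = 4, even; anisotropic at {3, 7, 19, ∞}.

[3, 7, 19, inf]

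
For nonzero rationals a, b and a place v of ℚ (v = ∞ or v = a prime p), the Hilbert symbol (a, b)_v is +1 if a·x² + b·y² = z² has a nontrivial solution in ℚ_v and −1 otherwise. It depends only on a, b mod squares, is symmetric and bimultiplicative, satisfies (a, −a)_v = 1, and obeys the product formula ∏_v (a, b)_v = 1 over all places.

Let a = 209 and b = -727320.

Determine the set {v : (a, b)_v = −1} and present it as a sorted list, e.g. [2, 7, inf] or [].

[3, 19]

(a, b) ≡ (209, -181830) mod (ℚ^×)²; places V = {2, 3, 5, 11, 19, 29, ∞}.
(a,b)_3: α=0, u≡2; β=1, v≡2 (mod 3); (2|3)=-1, (2|3)=-1; sign (−1)^0·-1^1·-1^0 = -1.
(a,b)_5: α=0, u≡4; β=1, v≡1 (mod 5); (4|5)=+1, (1|5)=+1; sign (−1)^0·+1^1·+1^0 = +1.
(a,b)_29: α=0, u≡6; β=1, v≡5 (mod 29); (6|29)=+1, (5|29)=+1; sign (−1)^0·+1^1·+1^0 = +1.
(a,b)_∞: sgn(209)=+, sgn(-181830)=−, so +1.
(a,b)_2: α=0, β=3; u≡1, v≡5 (mod 8); ε(u)ε(v)=0·0, αω(v)=0·1, βω(u)=3·0; sum ≡ 0  ⇒  +1.
(a,b)_19: α=1, u≡11; β=1, v≡5 (mod 19); (11|19)=+1, (5|19)=+1; sign (−1)^1·+1^1·+1^1 = -1.
(a,b)_11: α=1, u≡8; β=1, v≡1 (mod 11); (8|11)=-1, (1|11)=+1; sign (−1)^1·-1^1·+1^1 = +1.
|Ram(209, -181830)| = 2, even; anisotropic at {3, 19}.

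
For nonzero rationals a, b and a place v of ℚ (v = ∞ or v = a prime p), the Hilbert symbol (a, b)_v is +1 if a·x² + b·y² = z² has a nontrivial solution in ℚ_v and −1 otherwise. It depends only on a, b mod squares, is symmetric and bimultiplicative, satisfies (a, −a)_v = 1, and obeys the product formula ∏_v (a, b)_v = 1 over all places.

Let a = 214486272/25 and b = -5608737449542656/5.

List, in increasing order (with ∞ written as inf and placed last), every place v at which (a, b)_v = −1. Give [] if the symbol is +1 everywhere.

Mod squares: a ≡ 93093, b ≡ -17205. Check v ∈ {∞, 2, 3, 5, 7, 11, 13, 31, 37}.
v=31: a=31^1·(≡17), b=31^3·(≡27) mod 31; (17|31)=-1, (27|31)=-1; (−1)^{1·3·15}·(-1)^3·(-1)^1 = -1.
v=13: a=13^1·(≡6), b=13^2·(≡8) mod 13; (6|13)=-1, (8|13)=-1; (−1)^{1·2·6}·(-1)^2·(-1)^1 = -1.
v=37: a=37^0·(≡30), b=37^1·(≡12) mod 37; (30|37)=+1, (12|37)=+1; (−1)^{0·1·18}·(+1)^1·(+1)^0 = +1.
v=3: a=3^3·(≡2), b=3^5·(≡1) mod 3; (2|3)=-1, (1|3)=+1; (−1)^{3·5·1}·(-1)^5·(+1)^3 = +1.
v=7: a=7^1·(≡5), b=7^0·(≡1) mod 7; (5|7)=-1, (1|7)=+1; (−1)^{1·0·3}·(-1)^0·(+1)^1 = +1.
v=5: a=5^-2·(≡2), b=5^-1·(≡4) mod 5; (2|5)=-1, (4|5)=+1; (−1)^{-2·-1·2}·(-1)^-1·(+1)^-2 = -1.
v=11: a=11^1·(≡3), b=11^2·(≡8) mod 11; (3|11)=+1, (8|11)=-1; (−1)^{1·2·5}·(+1)^2·(-1)^1 = -1.
v=∞: 93093 > 0 and -17205 < 0  ⇒  (a,b)_∞ = +1.
v=2: v_2(a)=8, v_2(b)=10; units ≡ 5, 3 (mod 8); ε·ε+αω+βω = 0·1+8·1+10·1 ≡ 0  ⇒  (a,b)_2 = +1.
|Ram(93093, -17205)| = 4, even; anisotropic at {5, 11, 13, 31}.

[5, 11, 13, 31]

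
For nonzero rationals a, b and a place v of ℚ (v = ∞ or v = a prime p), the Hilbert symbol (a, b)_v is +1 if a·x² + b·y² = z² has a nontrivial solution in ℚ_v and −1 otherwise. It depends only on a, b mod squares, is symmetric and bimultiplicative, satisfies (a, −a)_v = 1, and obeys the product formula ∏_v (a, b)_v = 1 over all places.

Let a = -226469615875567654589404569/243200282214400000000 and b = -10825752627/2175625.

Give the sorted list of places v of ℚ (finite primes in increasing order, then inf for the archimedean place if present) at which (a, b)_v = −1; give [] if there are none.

(a, b) ≡ (-41, -43) mod (ℚ^×)²; places V = {2, 3, 5, 7, 23, 41, 43, 59, ∞}.
(a,b)_59: α=-4, u≡31; β=-2, v≡9 (mod 59); (31|59)=-1, (9|59)=+1; sign (−1)^0·-1^-2·+1^-4 = +1.
(a,b)_3: α=12, u≡1; β=4, v≡2 (mod 3); (1|3)=+1, (2|3)=-1; sign (−1)^0·+1^4·-1^12 = +1.
(a,b)_2: α=-20, β=0; u≡7, v≡5 (mod 8); ε(u)ε(v)=1·0, αω(v)=-20·1, βω(u)=0·0; sum ≡ 0  ⇒  +1.
(a,b)_∞: sgn(-41)=−, sgn(-43)=−, so -1.
(a,b)_7: α=-2, u≡4; β=0, v≡6 (mod 7); (4|7)=+1, (6|7)=-1; sign (−1)^0·+1^0·-1^-2 = +1.
(a,b)_41: α=3, u≡36; β=2, v≡8 (mod 41); (36|41)=+1, (8|41)=+1; sign (−1)^0·+1^2·+1^3 = +1.
(a,b)_43: α=8, u≡26; β=3, v≡22 (mod 43); (26|43)=-1, (22|43)=-1; sign (−1)^0·-1^3·-1^8 = -1.
(a,b)_5: α=-8, u≡4; β=-4, v≡3 (mod 5); (4|5)=+1, (3|5)=-1; sign (−1)^0·+1^-4·-1^-8 = +1.
(a,b)_23: α=2, u≡20; β=0, v≡3 (mod 23); (20|23)=-1, (3|23)=+1; sign (−1)^0·-1^0·+1^2 = +1.
Ram(-41, -43) = {43, ∞}; no ℚ_43-point on the conic.

[43, inf]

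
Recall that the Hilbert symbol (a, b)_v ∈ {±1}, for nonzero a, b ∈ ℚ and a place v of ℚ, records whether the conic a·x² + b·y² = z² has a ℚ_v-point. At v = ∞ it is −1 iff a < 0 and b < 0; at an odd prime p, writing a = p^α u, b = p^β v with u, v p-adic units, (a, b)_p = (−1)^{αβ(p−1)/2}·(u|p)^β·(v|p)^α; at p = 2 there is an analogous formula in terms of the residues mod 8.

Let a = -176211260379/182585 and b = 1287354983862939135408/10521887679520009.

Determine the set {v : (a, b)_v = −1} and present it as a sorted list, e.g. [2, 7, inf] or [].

[3, 5]

Mod squares: a ≡ -715, b ≡ 3. Check v ∈ {∞, 2, 3, 5, 7, 11, 13, 23, 41, 53}.
v=3: a=3^4·(≡2), b=3^7·(≡1) mod 3; (2|3)=-1, (1|3)=+1; (−1)^{4·7·1}·(-1)^7·(+1)^4 = -1.
v=41: a=41^2·(≡32), b=41^6·(≡3) mod 41; (32|41)=+1, (3|41)=-1; (−1)^{2·6·20}·(+1)^6·(-1)^2 = +1.
v=∞: -715 < 0 and 3 > 0  ⇒  (a,b)_∞ = +1.
v=7: a=7^6·(≡3), b=7^0·(≡6) mod 7; (3|7)=-1, (6|7)=-1; (−1)^{6·0·3}·(-1)^0·(-1)^6 = +1.
v=2: v_2(a)=0, v_2(b)=4; units ≡ 5, 3 (mod 8); ε·ε+αω+βω = 0·1+0·1+4·1 ≡ 0  ⇒  (a,b)_2 = +1.
v=23: a=23^0·(≡19), b=23^2·(≡4) mod 23; (19|23)=-1, (4|23)=+1; (−1)^{0·2·11}·(-1)^2·(+1)^0 = +1.
v=53: a=53^-2·(≡5), b=53^-8·(≡21) mod 53; (5|53)=-1, (21|53)=-1; (−1)^{-2·-8·26}·(-1)^-8·(-1)^-2 = +1.
v=11: a=11^1·(≡3), b=11^4·(≡3) mod 11; (3|11)=+1, (3|11)=+1; (−1)^{1·4·5}·(+1)^4·(+1)^1 = +1.
v=5: a=5^-1·(≡3), b=5^0·(≡2) mod 5; (3|5)=-1, (2|5)=-1; (−1)^{-1·0·2}·(-1)^0·(-1)^-1 = -1.
v=13: a=13^-1·(≡3), b=13^-2·(≡4) mod 13; (3|13)=+1, (4|13)=+1; (−1)^{-1·-2·6}·(+1)^-2·(+1)^-1 = +1.
|Ram(-715, 3)| = 2, even; anisotropic at {3, 5}.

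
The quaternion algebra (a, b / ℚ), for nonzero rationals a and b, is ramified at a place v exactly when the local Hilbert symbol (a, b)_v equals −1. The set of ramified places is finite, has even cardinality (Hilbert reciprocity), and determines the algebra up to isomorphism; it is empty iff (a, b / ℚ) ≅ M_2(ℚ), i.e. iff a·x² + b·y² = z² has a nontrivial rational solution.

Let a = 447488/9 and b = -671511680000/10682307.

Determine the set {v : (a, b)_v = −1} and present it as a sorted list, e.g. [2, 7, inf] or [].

[3, 19]

(a, b) ≡ (437, -1311) mod (ℚ^×)²; places V = {2, 3, 5, 7, 17, 19, 23, 37, ∞}.
(a,b)_7: α=0, u≡3; β=4, v≡5 (mod 7); (3|7)=-1, (5|7)=-1; sign (−1)^0·-1^4·-1^0 = +1.
(a,b)_17: α=0, u≡11; β=-2, v≡4 (mod 17); (11|17)=-1, (4|17)=+1; sign (−1)^0·-1^-2·+1^0 = +1.
(a,b)_5: α=0, u≡2; β=4, v≡1 (mod 5); (2|5)=-1, (1|5)=+1; sign (−1)^0·-1^4·+1^0 = +1.
(a,b)_∞: sgn(437)=+, sgn(-1311)=−, so +1.
(a,b)_19: α=1, u≡16; β=1, v≡6 (mod 19); (16|19)=+1, (6|19)=+1; sign (−1)^1·+1^1·+1^1 = -1.
(a,b)_3: α=-2, u≡2; β=-3, v≡1 (mod 3); (2|3)=-1, (1|3)=+1; sign (−1)^0·-1^-3·+1^-2 = -1.
(a,b)_2: α=10, β=10; u≡5, v≡1 (mod 8); ε(u)ε(v)=0·0, αω(v)=10·0, βω(u)=10·1; sum ≡ 0  ⇒  +1.
(a,b)_23: α=1, u≡10; β=1, v≡1 (mod 23); (10|23)=-1, (1|23)=+1; sign (−1)^1·-1^1·+1^1 = +1.
(a,b)_37: α=0, u≡34; β=-2, v≡3 (mod 37); (34|37)=+1, (3|37)=+1; sign (−1)^0·+1^-2·+1^0 = +1.
Ram(437, -1311) = {3, 19}; no ℚ_3-point on the conic.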